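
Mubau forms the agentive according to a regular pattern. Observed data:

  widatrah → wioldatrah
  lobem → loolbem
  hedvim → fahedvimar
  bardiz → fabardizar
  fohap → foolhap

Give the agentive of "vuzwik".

favuzwikar

"vuzwik" has last vowel 'i'. The stems whose last vowel is 'i' (bardiz → fabardizar, hedvim → fahedvimar) add fa- … -ar around the stem.
The other pattern: stems whose last vowel is 'a' or 'e' insert -ol- after the first vowel.
So vuzwik → favuzwikar.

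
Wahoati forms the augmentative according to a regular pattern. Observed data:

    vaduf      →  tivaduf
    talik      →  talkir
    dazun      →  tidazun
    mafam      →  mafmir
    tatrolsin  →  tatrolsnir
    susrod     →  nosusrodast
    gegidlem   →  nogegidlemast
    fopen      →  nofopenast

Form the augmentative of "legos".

"legos" has last vowel 'o'. The one such stem in the data (susrod → nosusrodast) adds no- … -ast around the stem, so the same rule applies.
So legos → nolegosast.

nolegosast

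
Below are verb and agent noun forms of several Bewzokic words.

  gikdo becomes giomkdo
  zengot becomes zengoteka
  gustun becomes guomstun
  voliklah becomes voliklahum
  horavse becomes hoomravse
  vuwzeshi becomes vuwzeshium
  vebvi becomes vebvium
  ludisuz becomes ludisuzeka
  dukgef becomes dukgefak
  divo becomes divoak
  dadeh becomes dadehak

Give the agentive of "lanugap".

divo and gikdo both end in -o yet inflect differently (divoak, giomkdo), so the final letter is not what conditions the rule; the first letter is.
"lanugap" begins with l-. The one such stem in the data (ludisuz → ludisuzeka) adds -eka, so the same rule applies.
The other patterns: stems beginning with d- add -ak; stems beginning with g- or h- insert -om- after the first vowel; stems beginning with v- add -um.
So lanugap → lanugapeka.

lanugapeka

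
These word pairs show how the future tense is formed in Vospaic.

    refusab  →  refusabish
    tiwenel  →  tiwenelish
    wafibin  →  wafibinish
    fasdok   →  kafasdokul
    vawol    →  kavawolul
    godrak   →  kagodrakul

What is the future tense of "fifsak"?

kafifsakul

tiwenel and vawol both end in -l yet inflect differently (tiwenelish, kavawolul), so the final letter is not what conditions the rule; the number of vowels is.
"fifsak" has 2 vowels. The stems with 2 vowels (fasdok → kafasdokul, vawol → kavawolul, godrak → kagodrakul) add ka- … -ul around the stem.
The other pattern: stems with 3 vowels add -ish.
So fifsak → kafifsakul.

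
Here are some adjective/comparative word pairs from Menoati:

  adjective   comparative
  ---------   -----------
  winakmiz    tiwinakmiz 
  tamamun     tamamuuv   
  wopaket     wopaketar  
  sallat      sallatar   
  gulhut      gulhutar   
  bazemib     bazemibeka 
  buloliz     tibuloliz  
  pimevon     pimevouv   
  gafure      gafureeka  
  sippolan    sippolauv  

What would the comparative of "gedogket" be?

sippolan and sallat both have last vowel 'a' yet inflect differently (sippolauv, sallatar), so the last vowel is not what conditions the rule; the final letter is.
"gedogket" ends in -t. The stems ending in -t (sallat → sallatar, wopaket → wopaketar, gulhut → gulhutar) add -ar.
So gedogket → gedogketar.

gedogketar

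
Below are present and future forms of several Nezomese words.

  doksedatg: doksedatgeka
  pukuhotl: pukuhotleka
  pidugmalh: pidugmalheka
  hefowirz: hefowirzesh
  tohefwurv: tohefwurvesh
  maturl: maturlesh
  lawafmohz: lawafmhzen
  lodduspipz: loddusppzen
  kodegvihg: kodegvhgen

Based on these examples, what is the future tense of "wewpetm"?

wewpetmeka

pukuhotl and maturl both end in -l yet inflect differently (pukuhotleka, maturlesh), so the final letter is not what conditions the rule; the second-to-last letter is.
"wewpetm" has second-to-last letter 't'. The stems whose second-to-last letter is 't' (doksedatg → doksedatgeka, pukuhotl → pukuhotleka) add -eka.
So wewpetm → wewpetmeka.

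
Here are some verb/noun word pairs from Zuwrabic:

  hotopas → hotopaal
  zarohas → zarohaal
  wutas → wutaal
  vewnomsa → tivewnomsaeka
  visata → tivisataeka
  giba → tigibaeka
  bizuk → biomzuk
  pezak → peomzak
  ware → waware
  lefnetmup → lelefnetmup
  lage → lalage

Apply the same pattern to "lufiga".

tilufigaeka

hotopas and vewnomsa both have last vowel 'a' yet inflect differently (hotopaal, tivewnomsaeka), so the last vowel is not what conditions the rule; the final letter is.
"lufiga" ends in -a. The stems ending in -a (vewnomsa → tivewnomsaeka, visata → tivisataeka, giba → tigibaeka) add ti- … -eka around the stem.
The other patterns: stems ending in -s drop the final letter and add -al; stems ending in -k insert -om- after the first vowel; stems ending in -e or -p repeat the first consonant+vowel as a prefix.
So lufiga → tilufigaeka.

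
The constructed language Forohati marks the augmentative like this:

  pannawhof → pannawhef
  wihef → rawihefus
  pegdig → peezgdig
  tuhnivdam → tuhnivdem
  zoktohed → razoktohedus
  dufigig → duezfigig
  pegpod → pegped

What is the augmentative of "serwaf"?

serwef

wihef and pannawhof both end in -f yet inflect differently (rawihefus, pannawhef), so the final letter is not what conditions the rule; the last vowel is.
"serwaf" has last vowel 'a'. The one such stem in the data (tuhnivdam → tuhnivdem) changes the last vowel to 'e' (as do pannawhof, pegpod), so the same rule applies.
The other patterns: stems whose last vowel is 'e' add ra- … -us around the stem; stems whose last vowel is 'i' insert -ez- after the first vowel.
So serwaf → serwef.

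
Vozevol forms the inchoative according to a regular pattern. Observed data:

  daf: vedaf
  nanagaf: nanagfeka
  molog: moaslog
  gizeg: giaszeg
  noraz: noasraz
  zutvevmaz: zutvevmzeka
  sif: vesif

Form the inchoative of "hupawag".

hupawgeka

noraz and zutvevmaz both end in -z yet inflect differently (noasraz, zutvevmzeka), so the final letter is not what conditions the rule; the number of vowels is.
"hupawag" has 3 vowels. The stems with 3 vowels (zutvevmaz → zutvevmzeka, nanagaf → nanagfeka) delete the last vowel and add -eka.
The other patterns: stems with 1 vowel add the prefix ve-; stems with 2 vowels insert -as- after the first vowel.
So hupawag → hupawgeka.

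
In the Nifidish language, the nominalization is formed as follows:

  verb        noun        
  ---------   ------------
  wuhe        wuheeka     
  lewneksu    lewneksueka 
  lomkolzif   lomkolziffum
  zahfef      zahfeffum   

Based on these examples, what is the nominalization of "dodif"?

wuhe and zahfef both have last vowel 'e' yet inflect differently (wuheeka, zahfeffum), so the last vowel is not what conditions the rule; whether the stem ends in a vowel or a consonant is.
"dodif" ends in a consonant. The stems ending in a consonant (zahfef → zahfeffum, lomkolzif → lomkolziffum) double the final consonant and add -um.
The other pattern: stems ending in a vowel add -eka.
So dodif → dodiffum.

dodiffum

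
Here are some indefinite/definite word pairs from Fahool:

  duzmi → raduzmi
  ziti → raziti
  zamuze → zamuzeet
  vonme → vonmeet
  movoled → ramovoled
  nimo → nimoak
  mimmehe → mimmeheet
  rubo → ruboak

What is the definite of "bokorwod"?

zamuze and movoled both have last vowel 'e' yet inflect differently (zamuzeet, ramovoled), so the last vowel is not what conditions the rule; the final letter is.
"bokorwod" ends in -d. The one such stem in the data (movoled → ramovoled) adds the prefix ra-, so the same rule applies.
So bokorwod → rabokorwod.

rabokorwod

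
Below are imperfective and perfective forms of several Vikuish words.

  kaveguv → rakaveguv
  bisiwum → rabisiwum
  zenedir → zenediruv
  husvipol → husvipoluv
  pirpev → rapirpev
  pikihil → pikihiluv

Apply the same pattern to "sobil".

sobiluv

"sobil" ends in -l. The stems ending in -l (husvipol → husvipoluv, pikihil → pikihiluv) add -uv.
The other pattern: stems ending in -m or -v add the prefix ra-.
So sobil → sobiluv.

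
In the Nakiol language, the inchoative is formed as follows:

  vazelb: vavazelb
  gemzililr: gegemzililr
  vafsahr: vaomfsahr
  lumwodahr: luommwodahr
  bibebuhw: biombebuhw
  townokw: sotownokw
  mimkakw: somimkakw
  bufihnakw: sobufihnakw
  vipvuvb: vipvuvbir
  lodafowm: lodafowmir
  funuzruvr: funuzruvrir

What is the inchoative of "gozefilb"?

gemzililr and vafsahr both end in -r yet inflect differently (gegemzililr, vaomfsahr), so the final letter is not what conditions the rule; the second-to-last letter is.
"gozefilb" has second-to-last letter 'l'. The stems whose second-to-last letter is 'l' (vazelb → vavazelb, gemzililr → gegemzililr) repeat the first consonant+vowel as a prefix.
So gozefilb → gogozefilb.

gogozefilb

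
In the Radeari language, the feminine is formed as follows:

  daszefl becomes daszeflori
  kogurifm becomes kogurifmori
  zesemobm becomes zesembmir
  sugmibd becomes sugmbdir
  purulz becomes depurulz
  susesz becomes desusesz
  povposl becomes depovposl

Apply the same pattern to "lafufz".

"lafufz" has second-to-last letter 'f'. The stems whose second-to-last letter is 'f' (daszefl → daszeflori, kogurifm → kogurifmori) add -ori.
The other patterns: stems whose second-to-last letter is 'b' delete the last vowel and add -ir; stems whose second-to-last letter is 'l' or 's' add the prefix de-.
So lafufz → lafufzori.

lafufzori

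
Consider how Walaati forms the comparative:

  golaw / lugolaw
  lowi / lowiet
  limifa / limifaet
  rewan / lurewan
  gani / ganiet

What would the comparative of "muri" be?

limifa and rewan both have last vowel 'a' yet inflect differently (limifaet, lurewan), so the last vowel is not what conditions the rule; whether the stem ends in a vowel or a consonant is.
"muri" ends in a vowel. The stems ending in a vowel (lowi → lowiet, gani → ganiet, limifa → limifaet) add -et.
The other pattern: stems ending in a consonant add the prefix lu-.
So muri → muriet.

muriet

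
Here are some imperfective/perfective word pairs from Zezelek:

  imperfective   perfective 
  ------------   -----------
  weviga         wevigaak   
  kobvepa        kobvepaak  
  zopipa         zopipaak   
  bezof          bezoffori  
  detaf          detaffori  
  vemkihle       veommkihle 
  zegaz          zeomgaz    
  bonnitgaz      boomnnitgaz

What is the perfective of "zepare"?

weviga and detaf both have last vowel 'a' yet inflect differently (wevigaak, detaffori), so the last vowel is not what conditions the rule; the final letter is.
"zepare" ends in -e. The one such stem in the data (vemkihle → veommkihle) inserts -om- after the first vowel (as do zegaz, bonnitgaz), so the same rule applies.
So zepare → zeompare.

zeompare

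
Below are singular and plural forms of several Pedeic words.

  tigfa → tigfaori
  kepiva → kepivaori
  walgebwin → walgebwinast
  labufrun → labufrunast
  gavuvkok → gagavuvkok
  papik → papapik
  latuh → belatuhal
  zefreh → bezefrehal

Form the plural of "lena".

lenaori

walgebwin and papik both have last vowel 'i' yet inflect differently (walgebwinast, papapik), so the last vowel is not what conditions the rule; the final letter is.
"lena" ends in -a. The stems ending in -a (tigfa → tigfaori, kepiva → kepivaori) add -ori.
So lena → lenaori.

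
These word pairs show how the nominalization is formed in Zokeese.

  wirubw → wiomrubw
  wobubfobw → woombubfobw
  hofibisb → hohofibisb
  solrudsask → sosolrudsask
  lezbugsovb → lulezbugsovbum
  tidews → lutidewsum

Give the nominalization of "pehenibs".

"pehenibs" has second-to-last letter 'b'. The stems whose second-to-last letter is 'b' (wirubw → wiomrubw, wobubfobw → woombubfobw) insert -om- after the first vowel.
The other patterns: stems whose second-to-last letter is 's' repeat the first consonant+vowel as a prefix; stems whose second-to-last letter is 'v' or 'w' add lu- … -um around the stem.
So pehenibs → peomhenibs.

peomhenibs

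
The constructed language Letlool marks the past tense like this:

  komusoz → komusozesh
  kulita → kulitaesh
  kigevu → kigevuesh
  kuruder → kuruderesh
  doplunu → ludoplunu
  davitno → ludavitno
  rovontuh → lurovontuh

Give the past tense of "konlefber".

kigevu and doplunu both end in -u yet inflect differently (kigevuesh, ludoplunu), so the final letter is not what conditions the rule; the first letter is.
"konlefber" begins with k-. The stems beginning with k- (komusoz → komusozesh, kulita → kulitaesh, kigevu → kigevuesh) add -esh.
So konlefber → konlefberesh.

konlefberesh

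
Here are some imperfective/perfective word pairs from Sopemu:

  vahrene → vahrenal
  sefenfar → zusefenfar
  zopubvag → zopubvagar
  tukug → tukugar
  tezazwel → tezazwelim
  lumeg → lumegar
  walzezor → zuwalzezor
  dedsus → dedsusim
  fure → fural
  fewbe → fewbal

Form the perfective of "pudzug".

pudzugar

"pudzug" ends in -g. The stems ending in -g (zopubvag → zopubvagar, tukug → tukugar, lumeg → lumegar) add -ar.
So pudzug → pudzugar.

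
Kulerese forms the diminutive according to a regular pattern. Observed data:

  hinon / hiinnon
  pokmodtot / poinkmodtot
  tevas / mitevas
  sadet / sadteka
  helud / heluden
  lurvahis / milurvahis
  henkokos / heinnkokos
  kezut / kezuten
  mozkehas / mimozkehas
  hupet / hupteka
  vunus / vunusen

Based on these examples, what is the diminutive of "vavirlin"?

kezut and hupet both end in -t yet inflect differently (kezuten, hupteka), so the final letter is not what conditions the rule; the last vowel is.
"vavirlin" has last vowel 'i'. The one such stem in the data (lurvahis → milurvahis) adds the prefix mi-, so the same rule applies.
The other patterns: stems whose last vowel is 'u' add -en; stems whose last vowel is 'e' delete the last vowel and add -eka; stems whose last vowel is 'o' insert -in- after the first vowel.
So vavirlin → mivavirlin.

mivavirlin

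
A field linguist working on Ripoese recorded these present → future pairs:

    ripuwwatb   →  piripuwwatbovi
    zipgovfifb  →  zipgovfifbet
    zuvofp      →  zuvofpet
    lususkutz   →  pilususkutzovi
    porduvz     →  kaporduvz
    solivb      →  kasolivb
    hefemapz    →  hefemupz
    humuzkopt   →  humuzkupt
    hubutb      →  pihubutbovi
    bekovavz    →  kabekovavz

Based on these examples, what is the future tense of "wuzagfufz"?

solivb and ripuwwatb both end in -b yet inflect differently (kasolivb, piripuwwatbovi), so the final letter is not what conditions the rule; the second-to-last letter is.
"wuzagfufz" has second-to-last letter 'f'. The stems whose second-to-last letter is 'f' (zuvofp → zuvofpet, zipgovfifb → zipgovfifbet) add -et.
So wuzagfufz → wuzagfufzet.

wuzagfufzet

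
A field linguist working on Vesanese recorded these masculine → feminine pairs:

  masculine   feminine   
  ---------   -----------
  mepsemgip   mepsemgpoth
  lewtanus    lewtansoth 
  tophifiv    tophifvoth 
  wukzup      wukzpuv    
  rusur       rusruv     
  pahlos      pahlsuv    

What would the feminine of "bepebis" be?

bepebsoth

mepsemgip and wukzup both end in -p yet inflect differently (mepsemgpoth, wukzpuv), so the final letter is not what conditions the rule; the number of vowels is.
"bepebis" has 3 vowels. The stems with 3 vowels (mepsemgip → mepsemgpoth, lewtanus → lewtansoth, tophifiv → tophifvoth) delete the last vowel and add -oth.
The other pattern: stems with 2 vowels delete the last vowel and add -uv.
So bepebis → bepebsoth.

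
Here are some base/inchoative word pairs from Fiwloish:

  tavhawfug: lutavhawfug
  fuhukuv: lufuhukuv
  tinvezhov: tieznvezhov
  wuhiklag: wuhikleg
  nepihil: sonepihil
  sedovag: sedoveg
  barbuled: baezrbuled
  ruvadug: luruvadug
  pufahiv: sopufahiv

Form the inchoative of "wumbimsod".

pufahiv and fuhukuv both end in -v yet inflect differently (sopufahiv, lufuhukuv), so the final letter is not what conditions the rule; the last vowel is.
"wumbimsod" has last vowel 'o'. The one such stem in the data (tinvezhov → tieznvezhov) inserts -ez- after the first vowel (as does barbuled), so the same rule applies.
The other patterns: stems whose last vowel is 'i' add the prefix so-; stems whose last vowel is 'u' add the prefix lu-; stems whose last vowel is 'a' change the last vowel to 'e'.
So wumbimsod → wuezmbimsod.

wuezmbimsod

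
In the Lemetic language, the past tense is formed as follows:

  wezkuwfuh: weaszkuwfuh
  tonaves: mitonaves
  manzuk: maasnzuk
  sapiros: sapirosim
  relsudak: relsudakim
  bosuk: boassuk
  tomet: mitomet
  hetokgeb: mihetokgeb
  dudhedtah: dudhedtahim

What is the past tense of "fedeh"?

tonaves and sapiros both end in -s yet inflect differently (mitonaves, sapirosim), so the final letter is not what conditions the rule; the last vowel is.
"fedeh" has last vowel 'e'. The stems whose last vowel is 'e' (hetokgeb → mihetokgeb, tonaves → mitonaves, tomet → mitomet) add the prefix mi-.
The other patterns: stems whose last vowel is 'u' insert -as- after the first vowel; stems whose last vowel is 'a' or 'o' add -im.
So fedeh → mifedeh.

mifedeh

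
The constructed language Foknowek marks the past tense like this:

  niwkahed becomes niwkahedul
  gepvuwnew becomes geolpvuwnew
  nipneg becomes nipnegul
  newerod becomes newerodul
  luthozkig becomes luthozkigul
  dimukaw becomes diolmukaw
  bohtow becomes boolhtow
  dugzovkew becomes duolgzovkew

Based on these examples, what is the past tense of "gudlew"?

gepvuwnew and nipneg both have last vowel 'e' yet inflect differently (geolpvuwnew, nipnegul), so the last vowel is not what conditions the rule; the final letter is.
"gudlew" ends in -w. The stems ending in -w (bohtow → boolhtow, dimukaw → diolmukaw, gepvuwnew → geolpvuwnew) insert -ol- after the first vowel.
The other pattern: stems ending in -d or -g add -ul.
So gudlew → guoldlew.

guoldlew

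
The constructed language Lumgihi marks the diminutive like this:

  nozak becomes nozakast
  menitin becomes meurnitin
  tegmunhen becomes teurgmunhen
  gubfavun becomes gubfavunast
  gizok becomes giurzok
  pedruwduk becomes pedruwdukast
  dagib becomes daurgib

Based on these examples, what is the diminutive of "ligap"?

pedruwduk and gizok both end in -k yet inflect differently (pedruwdukast, giurzok), so the final letter is not what conditions the rule; the last vowel is.
"ligap" has last vowel 'a'. The one such stem in the data (nozak → nozakast) adds -ast, so the same rule applies.
So ligap → ligapast.

ligapast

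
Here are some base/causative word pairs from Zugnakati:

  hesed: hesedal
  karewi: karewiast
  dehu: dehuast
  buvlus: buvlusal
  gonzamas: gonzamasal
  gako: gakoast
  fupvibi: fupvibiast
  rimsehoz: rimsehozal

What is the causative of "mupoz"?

buvlus and dehu both have last vowel 'u' yet inflect differently (buvlusal, dehuast), so the last vowel is not what conditions the rule; whether the stem ends in a vowel or a consonant is.
"mupoz" ends in a consonant. The stems ending in a consonant (rimsehoz → rimsehozal, gonzamas → gonzamasal, buvlus → buvlusal) add -al.
The other pattern: stems ending in a vowel add -ast.
So mupoz → mupozal.

mupozal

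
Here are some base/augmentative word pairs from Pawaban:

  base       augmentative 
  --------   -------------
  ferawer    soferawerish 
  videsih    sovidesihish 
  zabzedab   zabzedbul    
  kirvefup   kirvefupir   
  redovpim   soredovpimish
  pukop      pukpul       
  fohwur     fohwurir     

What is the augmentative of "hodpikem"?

kirvefup and pukop both end in -p yet inflect differently (kirvefupir, pukpul), so the final letter is not what conditions the rule; the last vowel is.
"hodpikem" has last vowel 'e'. The one such stem in the data (ferawer → soferawerish) adds so- … -ish around the stem, so the same rule applies.
The other patterns: stems whose last vowel is 'u' add -ir; stems whose last vowel is 'a' or 'o' delete the last vowel and add -ul.
So hodpikem → sohodpikemish.

sohodpikemish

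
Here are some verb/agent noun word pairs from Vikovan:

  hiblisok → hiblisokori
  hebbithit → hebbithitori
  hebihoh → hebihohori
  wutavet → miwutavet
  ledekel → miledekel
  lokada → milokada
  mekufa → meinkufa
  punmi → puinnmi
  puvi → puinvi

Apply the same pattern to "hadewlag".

hebbithit and wutavet both end in -t yet inflect differently (hebbithitori, miwutavet), so the final letter is not what conditions the rule; the first letter is.
"hadewlag" begins with h-. The stems beginning with h- (hiblisok → hiblisokori, hebbithit → hebbithitori, hebihoh → hebihohori) add -ori.
The other patterns: stems beginning with l- or w- add the prefix mi-; stems beginning with m- or p- insert -in- after the first vowel.
So hadewlag → hadewlagori.

hadewlagori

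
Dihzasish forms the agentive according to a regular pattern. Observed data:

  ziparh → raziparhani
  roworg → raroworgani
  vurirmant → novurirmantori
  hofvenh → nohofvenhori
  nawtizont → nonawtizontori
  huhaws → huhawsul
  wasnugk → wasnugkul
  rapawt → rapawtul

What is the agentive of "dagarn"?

ziparh and hofvenh both end in -h yet inflect differently (raziparhani, nohofvenhori), so the final letter is not what conditions the rule; the second-to-last letter is.
"dagarn" has second-to-last letter 'r'. The stems whose second-to-last letter is 'r' (ziparh → raziparhani, roworg → raroworgani) add ra- … -ani around the stem.
The other patterns: stems whose second-to-last letter is 'n' add no- … -ori around the stem; stems whose second-to-last letter is 'g' or 'w' add -ul.
So dagarn → radagarnani.

radagarnani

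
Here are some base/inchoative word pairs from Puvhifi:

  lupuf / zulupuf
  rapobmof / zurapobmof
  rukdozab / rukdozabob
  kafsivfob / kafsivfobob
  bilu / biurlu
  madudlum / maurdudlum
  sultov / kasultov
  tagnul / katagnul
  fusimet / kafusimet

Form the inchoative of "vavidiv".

kavavidiv

rapobmof and kafsivfob both have last vowel 'o' yet inflect differently (zurapobmof, kafsivfobob), so the last vowel is not what conditions the rule; the final letter is.
"vavidiv" ends in -v. The one such stem in the data (sultov → kasultov) adds the prefix ka-, so the same rule applies.
The other patterns: stems ending in -f add the prefix zu-; stems ending in -b add -ob; stems ending in -m or -u insert -ur- after the first vowel.
So vavidiv → kavavidiv.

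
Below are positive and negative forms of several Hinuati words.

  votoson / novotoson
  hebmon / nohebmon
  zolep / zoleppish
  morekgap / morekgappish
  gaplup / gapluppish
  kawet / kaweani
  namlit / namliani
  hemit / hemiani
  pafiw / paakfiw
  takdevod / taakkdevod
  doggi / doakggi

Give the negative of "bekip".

bekippish

zolep and kawet both have last vowel 'e' yet inflect differently (zoleppish, kaweani), so the last vowel is not what conditions the rule; the final letter is.
"bekip" ends in -p. The stems ending in -p (zolep → zoleppish, morekgap → morekgappish, gaplup → gapluppish) double the final consonant and add -ish.
The other patterns: stems ending in -n add the prefix no-; stems ending in -t drop the final letter and add -ani; stems ending in -d, -i or -w insert -ak- after the first vowel.
So bekip → bekippish.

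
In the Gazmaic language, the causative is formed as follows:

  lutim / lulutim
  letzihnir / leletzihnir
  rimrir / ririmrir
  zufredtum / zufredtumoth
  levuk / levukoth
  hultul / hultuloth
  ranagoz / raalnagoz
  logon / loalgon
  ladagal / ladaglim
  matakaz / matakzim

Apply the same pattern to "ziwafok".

lutim and zufredtum both end in -m yet inflect differently (lulutim, zufredtumoth), so the final letter is not what conditions the rule; the last vowel is.
"ziwafok" has last vowel 'o'. The stems whose last vowel is 'o' (ranagoz → raalnagoz, logon → loalgon) insert -al- after the first vowel.
The other patterns: stems whose last vowel is 'i' repeat the first consonant+vowel as a prefix; stems whose last vowel is 'u' add -oth; stems whose last vowel is 'a' delete the last vowel and add -im.
So ziwafok → zialwafok.

zialwafok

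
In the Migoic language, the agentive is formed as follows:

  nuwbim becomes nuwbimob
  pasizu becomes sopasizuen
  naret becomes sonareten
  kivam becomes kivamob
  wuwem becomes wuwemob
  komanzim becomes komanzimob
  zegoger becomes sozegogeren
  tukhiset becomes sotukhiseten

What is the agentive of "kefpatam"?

kefpatamob

wuwem and tukhiset both have last vowel 'e' yet inflect differently (wuwemob, sotukhiseten), so the last vowel is not what conditions the rule; the final letter is.
"kefpatam" ends in -m. The stems ending in -m (kivam → kivamob, komanzim → komanzimob, nuwbim → nuwbimob) add -ob.
So kefpatam → kefpatamob.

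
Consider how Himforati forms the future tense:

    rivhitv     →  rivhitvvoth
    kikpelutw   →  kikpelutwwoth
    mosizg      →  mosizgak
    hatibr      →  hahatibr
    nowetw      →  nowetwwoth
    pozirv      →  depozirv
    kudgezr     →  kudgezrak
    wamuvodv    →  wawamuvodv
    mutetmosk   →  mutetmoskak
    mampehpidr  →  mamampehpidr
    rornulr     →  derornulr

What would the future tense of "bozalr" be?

pozirv and rivhitv both end in -v yet inflect differently (depozirv, rivhitvvoth), so the final letter is not what conditions the rule; the second-to-last letter is.
"bozalr" has second-to-last letter 'l'. The one such stem in the data (rornulr → derornulr) adds the prefix de-, so the same rule applies.
The other patterns: stems whose second-to-last letter is 't' double the final consonant and add -oth; stems whose second-to-last letter is 's' or 'z' add -ak; stems whose second-to-last letter is 'b' or 'd' repeat the first consonant+vowel as a prefix.
So bozalr → debozalr.

debozalr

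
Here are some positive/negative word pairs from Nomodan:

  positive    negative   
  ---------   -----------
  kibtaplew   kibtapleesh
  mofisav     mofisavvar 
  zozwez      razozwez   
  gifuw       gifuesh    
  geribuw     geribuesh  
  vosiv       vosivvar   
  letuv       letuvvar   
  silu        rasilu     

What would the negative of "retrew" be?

gifuw and letuv both have last vowel 'u' yet inflect differently (gifuesh, letuvvar), so the last vowel is not what conditions the rule; the final letter is.
"retrew" ends in -w. The stems ending in -w (gifuw → gifuesh, geribuw → geribuesh, kibtaplew → kibtapleesh) drop the final letter and add -esh.
The other patterns: stems ending in -v double the final consonant and add -ar; stems ending in -u or -z add the prefix ra-.
So retrew → retreesh.

retreesh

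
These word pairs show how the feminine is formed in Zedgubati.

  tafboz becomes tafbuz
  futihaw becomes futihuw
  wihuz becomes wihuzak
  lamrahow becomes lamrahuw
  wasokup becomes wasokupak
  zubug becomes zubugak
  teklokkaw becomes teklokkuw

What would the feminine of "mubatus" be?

wihuz and tafboz both end in -z yet inflect differently (wihuzak, tafbuz), so the final letter is not what conditions the rule; the last vowel is.
"mubatus" has last vowel 'u'. The stems whose last vowel is 'u' (wihuz → wihuzak, wasokup → wasokupak, zubug → zubugak) add -ak.
The other pattern: stems whose last vowel is 'a' or 'o' change the last vowel to 'u'.
So mubatus → mubatusak.

mubatusak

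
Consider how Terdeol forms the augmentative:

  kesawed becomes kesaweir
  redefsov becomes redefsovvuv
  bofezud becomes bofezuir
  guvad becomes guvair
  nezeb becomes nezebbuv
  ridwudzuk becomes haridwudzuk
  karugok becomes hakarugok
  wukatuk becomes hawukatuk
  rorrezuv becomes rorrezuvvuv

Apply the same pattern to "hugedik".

hahugedik

rorrezuv and bofezud both have last vowel 'u' yet inflect differently (rorrezuvvuv, bofezuir), so the last vowel is not what conditions the rule; the final letter is.
"hugedik" ends in -k. The stems ending in -k (wukatuk → hawukatuk, ridwudzuk → haridwudzuk, karugok → hakarugok) add the prefix ha-.
So hugedik → hahugedik.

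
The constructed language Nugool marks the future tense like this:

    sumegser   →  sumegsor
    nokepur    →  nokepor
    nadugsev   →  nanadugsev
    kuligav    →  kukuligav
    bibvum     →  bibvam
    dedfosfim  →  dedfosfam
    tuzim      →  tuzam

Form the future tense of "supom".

supam

sumegser and nadugsev both have last vowel 'e' yet inflect differently (sumegsor, nanadugsev), so the last vowel is not what conditions the rule; the final letter is.
"supom" ends in -m. The stems ending in -m (bibvum → bibvam, dedfosfim → dedfosfam, tuzim → tuzam) change the last vowel to 'a'.
So supom → supam.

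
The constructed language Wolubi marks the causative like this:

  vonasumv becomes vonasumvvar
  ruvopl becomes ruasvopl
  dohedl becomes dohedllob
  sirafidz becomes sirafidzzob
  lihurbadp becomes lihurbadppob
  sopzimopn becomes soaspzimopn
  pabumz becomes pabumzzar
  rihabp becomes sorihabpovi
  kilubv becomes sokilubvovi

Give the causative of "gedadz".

"gedadz" has second-to-last letter 'd'. The stems whose second-to-last letter is 'd' (dohedl → dohedllob, lihurbadp → lihurbadppob, sirafidz → sirafidzzob) double the final consonant and add -ob.
The other patterns: stems whose second-to-last letter is 'm' double the final consonant and add -ar; stems whose second-to-last letter is 'p' insert -as- after the first vowel; stems whose second-to-last letter is 'b' add so- … -ovi around the stem.
So gedadz → gedadzzob.

gedadzzob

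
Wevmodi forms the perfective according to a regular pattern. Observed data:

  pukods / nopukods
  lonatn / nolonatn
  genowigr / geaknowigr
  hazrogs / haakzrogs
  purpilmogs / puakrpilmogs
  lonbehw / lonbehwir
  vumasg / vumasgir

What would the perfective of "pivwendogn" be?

piakvwendogn

pukods and hazrogs both end in -s yet inflect differently (nopukods, haakzrogs), so the final letter is not what conditions the rule; the second-to-last letter is.
"pivwendogn" has second-to-last letter 'g'. The stems whose second-to-last letter is 'g' (genowigr → geaknowigr, hazrogs → haakzrogs, purpilmogs → puakrpilmogs) insert -ak- after the first vowel.
The other patterns: stems whose second-to-last letter is 'd' or 't' add the prefix no-; stems whose second-to-last letter is 'h' or 's' add -ir.
So pivwendogn → piakvwendogn.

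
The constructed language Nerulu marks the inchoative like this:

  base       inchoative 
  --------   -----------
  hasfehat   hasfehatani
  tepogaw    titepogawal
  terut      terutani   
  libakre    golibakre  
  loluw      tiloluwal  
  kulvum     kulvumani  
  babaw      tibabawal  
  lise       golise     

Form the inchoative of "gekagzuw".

tigekagzuwal

loluw and kulvum both have last vowel 'u' yet inflect differently (tiloluwal, kulvumani), so the last vowel is not what conditions the rule; the final letter is.
"gekagzuw" ends in -w. The stems ending in -w (tepogaw → titepogawal, babaw → tibabawal, loluw → tiloluwal) add ti- … -al around the stem.
So gekagzuw → tigekagzuwal.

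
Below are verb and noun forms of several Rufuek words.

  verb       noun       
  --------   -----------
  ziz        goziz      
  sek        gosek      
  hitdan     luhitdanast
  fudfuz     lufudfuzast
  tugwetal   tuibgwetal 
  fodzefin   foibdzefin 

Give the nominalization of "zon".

ziz and fudfuz both end in -z yet inflect differently (goziz, lufudfuzast), so the final letter is not what conditions the rule; the number of vowels is.
"zon" has 1 vowel. The stems with 1 vowel (ziz → goziz, sek → gosek) add the prefix go-.
So zon → gozon.

gozon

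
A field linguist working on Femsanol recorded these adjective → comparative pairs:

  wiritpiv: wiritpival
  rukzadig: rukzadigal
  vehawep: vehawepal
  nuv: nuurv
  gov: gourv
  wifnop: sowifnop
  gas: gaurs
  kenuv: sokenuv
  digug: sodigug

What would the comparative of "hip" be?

nuv and kenuv both end in -v yet inflect differently (nuurv, sokenuv), so the final letter is not what conditions the rule; the number of vowels is.
"hip" has 1 vowel. The stems with 1 vowel (gas → gaurs, nuv → nuurv, gov → gourv) insert -ur- after the first vowel.
The other patterns: stems with 2 vowels add the prefix so-; stems with 3 vowels add -al.
So hip → hiurp.

hiurp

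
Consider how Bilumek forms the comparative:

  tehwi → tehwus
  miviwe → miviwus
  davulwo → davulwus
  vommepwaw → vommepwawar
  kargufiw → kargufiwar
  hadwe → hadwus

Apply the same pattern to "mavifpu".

"mavifpu" ends in a vowel. The stems ending in a vowel (hadwe → hadwus, miviwe → miviwus, tehwi → tehwus) drop the final letter and add -us.
The other pattern: stems ending in a consonant add -ar.
So mavifpu → mavifpus.

mavifpus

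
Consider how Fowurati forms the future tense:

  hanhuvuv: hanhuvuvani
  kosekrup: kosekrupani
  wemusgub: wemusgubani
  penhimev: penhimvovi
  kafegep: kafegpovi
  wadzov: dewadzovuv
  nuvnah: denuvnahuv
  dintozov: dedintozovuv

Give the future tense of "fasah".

hanhuvuv and penhimev both end in -v yet inflect differently (hanhuvuvani, penhimvovi), so the final letter is not what conditions the rule; the last vowel is.
"fasah" has last vowel 'a'. The one such stem in the data (nuvnah → denuvnahuv) adds de- … -uv around the stem, so the same rule applies.
So fasah → defasahuv.

defasahuv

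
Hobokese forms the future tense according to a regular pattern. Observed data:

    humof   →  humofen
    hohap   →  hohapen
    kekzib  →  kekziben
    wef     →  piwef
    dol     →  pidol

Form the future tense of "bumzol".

humof and wef both end in -f yet inflect differently (humofen, piwef), so the final letter is not what conditions the rule; the number of vowels is.
"bumzol" has 2 vowels. The stems with 2 vowels (humof → humofen, hohap → hohapen, kekzib → kekziben) add -en.
The other pattern: stems with 1 vowel add the prefix pi-.
So bumzol → bumzolen.

bumzolen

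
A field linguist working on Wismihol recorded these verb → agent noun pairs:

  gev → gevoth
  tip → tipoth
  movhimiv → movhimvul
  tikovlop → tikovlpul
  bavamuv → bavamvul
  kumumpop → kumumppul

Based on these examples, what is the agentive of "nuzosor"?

nuzosrul

gev and movhimiv both end in -v yet inflect differently (gevoth, movhimvul), so the final letter is not what conditions the rule; the number of vowels is.
"nuzosor" has 3 vowels. The stems with 3 vowels (movhimiv → movhimvul, tikovlop → tikovlpul, bavamuv → bavamvul) delete the last vowel and add -ul.
The other pattern: stems with 1 vowel add -oth.
So nuzosor → nuzosrul.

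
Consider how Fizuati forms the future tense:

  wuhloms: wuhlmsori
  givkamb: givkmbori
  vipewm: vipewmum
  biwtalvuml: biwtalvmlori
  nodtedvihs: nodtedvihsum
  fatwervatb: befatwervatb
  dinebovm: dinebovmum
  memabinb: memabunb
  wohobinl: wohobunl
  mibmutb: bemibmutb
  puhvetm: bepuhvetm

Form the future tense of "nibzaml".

"nibzaml" has second-to-last letter 'm'. The stems whose second-to-last letter is 'm' (biwtalvuml → biwtalvmlori, givkamb → givkmbori, wuhloms → wuhlmsori) delete the last vowel and add -ori.
The other patterns: stems whose second-to-last letter is 't' add the prefix be-; stems whose second-to-last letter is 'n' change the last vowel to 'u'; stems whose second-to-last letter is 'h', 'v' or 'w' add -um.
So nibzaml → nibzmlori.

nibzmlori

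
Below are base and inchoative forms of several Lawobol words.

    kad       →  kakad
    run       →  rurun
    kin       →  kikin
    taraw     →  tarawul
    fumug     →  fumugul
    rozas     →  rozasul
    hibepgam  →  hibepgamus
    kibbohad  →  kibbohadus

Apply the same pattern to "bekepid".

bekepidus

kad and kibbohad both end in -d yet inflect differently (kakad, kibbohadus), so the final letter is not what conditions the rule; the number of vowels is.
"bekepid" has 3 vowels. The stems with 3 vowels (hibepgam → hibepgamus, kibbohad → kibbohadus) add -us.
So bekepid → bekepidus.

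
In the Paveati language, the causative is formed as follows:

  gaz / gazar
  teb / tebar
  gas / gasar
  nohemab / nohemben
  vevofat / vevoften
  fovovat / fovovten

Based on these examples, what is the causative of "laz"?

teb and nohemab both end in -b yet inflect differently (tebar, nohemben), so the final letter is not what conditions the rule; the number of vowels is.
"laz" has 1 vowel. The stems with 1 vowel (gaz → gazar, teb → tebar, gas → gasar) add -ar.
The other pattern: stems with 3 vowels delete the last vowel and add -en.
So laz → lazar.

lazar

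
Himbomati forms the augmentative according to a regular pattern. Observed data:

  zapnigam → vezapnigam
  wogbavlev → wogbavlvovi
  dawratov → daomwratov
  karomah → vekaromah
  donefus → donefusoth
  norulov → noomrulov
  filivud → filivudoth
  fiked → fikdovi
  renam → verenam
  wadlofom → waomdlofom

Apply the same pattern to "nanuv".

nanuvoth

filivud and fiked both end in -d yet inflect differently (filivudoth, fikdovi), so the final letter is not what conditions the rule; the last vowel is.
"nanuv" has last vowel 'u'. The stems whose last vowel is 'u' (donefus → donefusoth, filivud → filivudoth) add -oth.
So nanuv → nanuvoth.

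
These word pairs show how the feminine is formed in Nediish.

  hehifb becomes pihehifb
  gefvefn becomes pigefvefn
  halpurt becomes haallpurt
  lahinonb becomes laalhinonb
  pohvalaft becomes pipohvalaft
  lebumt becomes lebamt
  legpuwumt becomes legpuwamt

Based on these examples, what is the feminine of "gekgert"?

gealkgert

"gekgert" has second-to-last letter 'r'. The one such stem in the data (halpurt → haallpurt) inserts -al- after the first vowel (as does lahinonb), so the same rule applies.
So gekgert → gealkgert.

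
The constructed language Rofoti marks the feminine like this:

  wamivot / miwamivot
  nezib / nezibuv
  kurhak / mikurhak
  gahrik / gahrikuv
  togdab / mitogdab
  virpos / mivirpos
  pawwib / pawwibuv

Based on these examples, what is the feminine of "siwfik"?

siwfikuv

"siwfik" has last vowel 'i'. The stems whose last vowel is 'i' (gahrik → gahrikuv, pawwib → pawwibuv, nezib → nezibuv) add -uv.
The other pattern: stems whose last vowel is 'a' or 'o' add the prefix mi-.
So siwfik → siwfikuv.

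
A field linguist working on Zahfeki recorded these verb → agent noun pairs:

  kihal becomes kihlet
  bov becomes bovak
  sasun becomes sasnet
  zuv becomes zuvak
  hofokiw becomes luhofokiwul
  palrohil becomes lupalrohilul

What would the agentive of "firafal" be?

lufirafalul

kihal and palrohil both end in -l yet inflect differently (kihlet, lupalrohilul), so the final letter is not what conditions the rule; the number of vowels is.
"firafal" has 3 vowels. The stems with 3 vowels (hofokiw → luhofokiwul, palrohil → lupalrohilul) add lu- … -ul around the stem.
The other patterns: stems with 1 vowel add -ak; stems with 2 vowels delete the last vowel and add -et.
So firafal → lufirafalul.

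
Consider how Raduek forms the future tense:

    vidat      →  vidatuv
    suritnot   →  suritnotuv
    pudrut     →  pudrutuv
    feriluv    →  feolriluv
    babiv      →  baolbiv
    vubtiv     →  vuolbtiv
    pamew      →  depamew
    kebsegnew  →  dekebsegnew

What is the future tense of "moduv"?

moolduv

pudrut and feriluv both have last vowel 'u' yet inflect differently (pudrutuv, feolriluv), so the last vowel is not what conditions the rule; the final letter is.
"moduv" ends in -v. The stems ending in -v (feriluv → feolriluv, babiv → baolbiv, vubtiv → vuolbtiv) insert -ol- after the first vowel.
So moduv → moolduv.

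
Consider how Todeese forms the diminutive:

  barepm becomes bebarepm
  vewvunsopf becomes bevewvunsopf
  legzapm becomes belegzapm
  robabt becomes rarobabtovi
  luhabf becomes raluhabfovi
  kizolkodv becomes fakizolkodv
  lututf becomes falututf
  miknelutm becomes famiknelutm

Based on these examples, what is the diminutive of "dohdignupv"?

bedohdignupv

"dohdignupv" has second-to-last letter 'p'. The stems whose second-to-last letter is 'p' (barepm → bebarepm, vewvunsopf → bevewvunsopf, legzapm → belegzapm) add the prefix be-.
The other patterns: stems whose second-to-last letter is 'b' add ra- … -ovi around the stem; stems whose second-to-last letter is 'd' or 't' add the prefix fa-.
So dohdignupv → bedohdignupv.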